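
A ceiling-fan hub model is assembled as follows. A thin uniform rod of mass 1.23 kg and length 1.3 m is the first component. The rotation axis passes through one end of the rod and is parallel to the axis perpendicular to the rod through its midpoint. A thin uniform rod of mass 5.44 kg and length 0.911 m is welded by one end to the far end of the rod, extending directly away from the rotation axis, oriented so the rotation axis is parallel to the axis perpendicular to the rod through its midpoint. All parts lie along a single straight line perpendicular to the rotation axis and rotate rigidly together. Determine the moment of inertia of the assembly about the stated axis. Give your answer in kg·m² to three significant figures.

17.8

Thin rod: I_cm = (1/12)ML² = (1/12)(1.23)(1.3)² = 0.17323 kg·m²; centre at d = 0.65 m, so I = I_cm + Md² gives I = 0.17323 + (1.23)(0.65)² = 0.6929 kg·m².
Thin rod: I_cm = (1/12)ML² = (1/12)(5.44)(0.911)² = 0.37623 kg·m²; centre at d = 0.65 + 0.65 + 0.4555 = 1.7555 m, so I = I_cm + Md² gives I = 0.37623 + (5.44)(1.7555)² = 17.141 kg·m².
Total I = 0.6929 + 17.141 = 17.834 kg·m².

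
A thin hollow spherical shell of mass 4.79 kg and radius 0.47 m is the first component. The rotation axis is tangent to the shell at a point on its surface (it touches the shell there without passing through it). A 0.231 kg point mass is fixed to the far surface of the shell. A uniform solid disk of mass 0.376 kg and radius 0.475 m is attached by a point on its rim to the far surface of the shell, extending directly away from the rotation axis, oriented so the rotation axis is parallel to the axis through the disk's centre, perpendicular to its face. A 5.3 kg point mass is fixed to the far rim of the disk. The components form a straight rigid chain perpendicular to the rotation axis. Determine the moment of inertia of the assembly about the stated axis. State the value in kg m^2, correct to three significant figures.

Spherical shell: I_cm = (2/3)MR² = (2/3)(4.79)(0.47)² = 0.70541 kg m^2; centre at d = 0.47 m, so the parallel axis theorem gives I = 0.70541 + (4.79)(0.47)² = 1.7635 kg m^2.
Point mass: I_cm = 0; centre at d = 0.47 + 0.47 = 0.94 m, so the parallel axis theorem gives I = 0 + (0.231)(0.94)² = 0.20411 kg m^2.
Solid disk: I_cm = (1/2)MR² = (1/2)(0.376)(0.475)² = 0.042417 kg m^2; centre at d = 0.47 + 0.47 + 0.475 = 1.415 m, so the parallel axis theorem gives I = 0.042417 + (0.376)(1.415)² = 0.79525 kg m^2.
Point mass: I_cm = 0; centre at d = 0.47 + 0.47 + 0.475 + 0.475 = 1.89 m, so the parallel axis theorem gives I = 0 + (5.3)(1.89)² = 18.932 kg m^2.
Total I = 1.7635 + 0.20411 + 0.79525 + 18.932 = 21.695 kg m^2.

21.7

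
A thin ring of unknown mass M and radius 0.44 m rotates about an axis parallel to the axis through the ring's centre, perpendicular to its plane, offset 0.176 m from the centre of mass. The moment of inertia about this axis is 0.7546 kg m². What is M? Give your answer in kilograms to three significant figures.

3.36

I = I_cm + Md² = MR² + Md² = M·[1·(0.44)² + (0.176)²] = M·0.22458.
So M = 0.7546 / 0.22458 = 3.3601 kg.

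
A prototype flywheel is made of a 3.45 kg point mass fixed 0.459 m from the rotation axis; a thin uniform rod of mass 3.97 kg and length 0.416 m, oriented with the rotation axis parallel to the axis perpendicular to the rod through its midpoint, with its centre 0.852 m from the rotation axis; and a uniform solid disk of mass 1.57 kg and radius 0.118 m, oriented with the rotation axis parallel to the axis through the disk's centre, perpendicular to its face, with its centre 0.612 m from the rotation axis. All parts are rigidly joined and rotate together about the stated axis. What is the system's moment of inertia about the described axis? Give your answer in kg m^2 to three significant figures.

Point mass: I_cm = 0; centre at d = 0.459 m, so I = I_cm + Md² gives I = 0 + (3.45)(0.459)² = 0.72685 kg m^2.
Thin rod: I_cm = (1/12)ML² = (1/12)(3.97)(0.416)² = 0.057253 kg m^2; centre at d = 0.852 m, so I = I_cm + Md² gives I = 0.057253 + (3.97)(0.852)² = 2.9391 kg m^2.
Solid disk: I_cm = (1/2)MR² = (1/2)(1.57)(0.118)² = 0.01093 kg m^2; centre at d = 0.612 m, so I = I_cm + Md² gives I = 0.01093 + (1.57)(0.612)² = 0.59896 kg m^2.
Total I = 0.72685 + 2.9391 + 0.59896 = 4.2649 kg m^2.

4.26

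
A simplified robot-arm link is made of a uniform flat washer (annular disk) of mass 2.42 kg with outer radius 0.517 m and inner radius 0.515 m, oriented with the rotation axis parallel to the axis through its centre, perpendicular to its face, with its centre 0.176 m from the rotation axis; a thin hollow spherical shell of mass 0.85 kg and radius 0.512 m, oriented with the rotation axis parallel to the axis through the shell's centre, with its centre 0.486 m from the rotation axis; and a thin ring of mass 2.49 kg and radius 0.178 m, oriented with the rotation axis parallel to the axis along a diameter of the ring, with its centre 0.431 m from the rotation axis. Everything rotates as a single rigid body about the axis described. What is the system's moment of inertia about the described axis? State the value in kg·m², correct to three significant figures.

Annular disk: I_cm = (1/2)M(R²+r²) = (1/2)(2.42)[(0.517)² + (0.515)²] = 0.64434 kg·m²; centre at d = 0.176 m, so I = I_cm + Md² gives I = 0.64434 + (2.42)(0.176)² = 0.7193 kg·m².
Spherical shell: I_cm = (2/3)MR² = (2/3)(0.85)(0.512)² = 0.14855 kg·m²; centre at d = 0.486 m, so I = I_cm + Md² gives I = 0.14855 + (0.85)(0.486)² = 0.34931 kg·m².
Thin ring: I_cm = (1/2)MR² = (1/2)(2.49)(0.178)² = 0.039447 kg·m²; centre at d = 0.431 m, so I = I_cm + Md² gives I = 0.039447 + (2.49)(0.431)² = 0.50199 kg·m².
Total I = 0.7193 + 0.34931 + 0.50199 = 1.5706 kg·m².

1.57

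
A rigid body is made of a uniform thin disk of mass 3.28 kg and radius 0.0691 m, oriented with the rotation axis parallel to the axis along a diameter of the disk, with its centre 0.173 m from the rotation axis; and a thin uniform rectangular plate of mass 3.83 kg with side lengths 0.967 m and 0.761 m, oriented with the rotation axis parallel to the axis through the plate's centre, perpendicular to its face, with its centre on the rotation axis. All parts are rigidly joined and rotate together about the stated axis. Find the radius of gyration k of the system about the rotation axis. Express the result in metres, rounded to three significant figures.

0.287

Thin disk: I_cm = (1/4)MR² = (1/4)(3.28)(0.0691)² = 0.0039153 kg m^2; centre at d = 0.173 m, so the parallel axis theorem gives I = 0.0039153 + (3.28)(0.173)² = 0.10208 kg m^2.
Rectangular plate: I_cm = (1/12)M(a²+b²) = (1/12)(3.83)[(0.967)² + (0.761)²] = 0.48329 kg m^2; axis through the centre, so I = 0.48329 kg m^2.
Total I = 0.58537 kg m^2; total mass M = 7.11 kg.
k = √(I/M) = √(0.58537/7.11) = 0.28693 m.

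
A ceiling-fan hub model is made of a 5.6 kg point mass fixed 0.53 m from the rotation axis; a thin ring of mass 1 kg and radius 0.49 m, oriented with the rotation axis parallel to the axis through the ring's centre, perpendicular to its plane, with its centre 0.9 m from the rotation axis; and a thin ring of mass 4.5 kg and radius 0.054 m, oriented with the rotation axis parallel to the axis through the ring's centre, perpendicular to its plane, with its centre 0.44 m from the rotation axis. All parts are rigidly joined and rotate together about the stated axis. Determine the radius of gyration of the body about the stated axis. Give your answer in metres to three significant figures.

0.562

Point mass: I_cm = 0; centre at d = 0.53 m, so the parallel axis theorem gives I = 0 + (5.6)(0.53)² = 1.573 kg m^2.
Thin ring: I_cm = MR² = (1)(0.49)² = 0.2401 kg m^2; centre at d = 0.9 m, so the parallel axis theorem gives I = 0.2401 + (1)(0.9)² = 1.0501 kg m^2.
Thin ring: I_cm = MR² = (4.5)(0.054)² = 0.013122 kg m^2; centre at d = 0.44 m, so the parallel axis theorem gives I = 0.013122 + (4.5)(0.44)² = 0.88432 kg m^2.
Total I = 3.5075 kg m^2; total mass M = 11.1 kg.
k = √(I/M) = √(3.5075/11.1) = 0.56213 m.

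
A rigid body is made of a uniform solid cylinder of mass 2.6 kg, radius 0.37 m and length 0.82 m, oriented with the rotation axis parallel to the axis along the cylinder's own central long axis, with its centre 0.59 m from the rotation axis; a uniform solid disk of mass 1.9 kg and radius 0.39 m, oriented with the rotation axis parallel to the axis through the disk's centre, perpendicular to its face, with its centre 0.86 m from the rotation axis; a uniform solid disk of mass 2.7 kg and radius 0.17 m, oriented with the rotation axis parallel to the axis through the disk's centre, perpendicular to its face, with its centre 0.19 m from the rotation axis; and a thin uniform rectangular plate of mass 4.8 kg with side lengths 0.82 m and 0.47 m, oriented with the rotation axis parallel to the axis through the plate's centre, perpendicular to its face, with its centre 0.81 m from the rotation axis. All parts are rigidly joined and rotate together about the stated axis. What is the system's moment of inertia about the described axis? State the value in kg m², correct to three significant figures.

Solid cylinder: I_cm = (1/2)MR² = (1/2)(2.6)(0.37)² = 0.17797 kg m²; centre at d = 0.59 m, so I = I_cm + Md² gives I = 0.17797 + (2.6)(0.59)² = 1.083 kg m².
Solid disk: I_cm = (1/2)MR² = (1/2)(1.9)(0.39)² = 0.1445 kg m²; centre at d = 0.86 m, so I = I_cm + Md² gives I = 0.1445 + (1.9)(0.86)² = 1.5497 kg m².
Solid disk: I_cm = (1/2)MR² = (1/2)(2.7)(0.17)² = 0.039015 kg m²; centre at d = 0.19 m, so I = I_cm + Md² gives I = 0.039015 + (2.7)(0.19)² = 0.13649 kg m².
Rectangular plate: I_cm = (1/12)M(a²+b²) = (1/12)(4.8)[(0.82)² + (0.47)²] = 0.35732 kg m²; centre at d = 0.81 m, so I = I_cm + Md² gives I = 0.35732 + (4.8)(0.81)² = 3.5066 kg m².
Total I = 1.083 + 1.5497 + 0.13649 + 3.5066 = 6.2759 kg m².

6.28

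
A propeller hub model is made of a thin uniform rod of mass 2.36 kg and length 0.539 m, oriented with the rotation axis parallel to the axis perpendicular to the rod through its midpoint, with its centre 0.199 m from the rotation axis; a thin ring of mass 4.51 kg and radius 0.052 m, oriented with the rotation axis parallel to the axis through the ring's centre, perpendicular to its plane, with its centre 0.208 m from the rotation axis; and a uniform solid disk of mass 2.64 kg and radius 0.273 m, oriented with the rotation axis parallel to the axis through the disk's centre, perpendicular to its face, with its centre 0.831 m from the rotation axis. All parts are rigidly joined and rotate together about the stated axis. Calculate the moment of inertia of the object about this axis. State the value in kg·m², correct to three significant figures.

2.28

Thin rod: I_cm = (1/12)ML² = (1/12)(2.36)(0.539)² = 0.057136 kg·m²; centre at d = 0.199 m, so I = I_cm + Md² gives I = 0.057136 + (2.36)(0.199)² = 0.15059 kg·m².
Thin ring: I_cm = MR² = (4.51)(0.052)² = 0.012195 kg·m²; centre at d = 0.208 m, so I = I_cm + Md² gives I = 0.012195 + (4.51)(0.208)² = 0.20732 kg·m².
Solid disk: I_cm = (1/2)MR² = (1/2)(2.64)(0.273)² = 0.098378 kg·m²; centre at d = 0.831 m, so I = I_cm + Md² gives I = 0.098378 + (2.64)(0.831)² = 1.9215 kg·m².
Total I = 0.15059 + 0.20732 + 1.9215 = 2.2794 kg·m².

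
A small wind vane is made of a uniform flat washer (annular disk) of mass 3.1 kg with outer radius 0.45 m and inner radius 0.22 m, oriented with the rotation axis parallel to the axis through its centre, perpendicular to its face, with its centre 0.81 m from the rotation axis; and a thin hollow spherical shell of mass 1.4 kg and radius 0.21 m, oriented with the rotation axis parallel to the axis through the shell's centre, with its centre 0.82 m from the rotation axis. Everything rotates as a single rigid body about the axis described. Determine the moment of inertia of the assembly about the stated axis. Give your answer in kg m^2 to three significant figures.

3.41

Annular disk: I_cm = (1/2)M(R²+r²) = (1/2)(3.1)[(0.45)² + (0.22)²] = 0.3889 kg m^2; centre at d = 0.81 m, so I = I_cm + Md² gives I = 0.3889 + (3.1)(0.81)² = 2.4228 kg m^2.
Spherical shell: I_cm = (2/3)MR² = (2/3)(1.4)(0.21)² = 0.04116 kg m^2; centre at d = 0.82 m, so I = I_cm + Md² gives I = 0.04116 + (1.4)(0.82)² = 0.98252 kg m^2.
Total I = 2.4228 + 0.98252 = 3.4053 kg m^2.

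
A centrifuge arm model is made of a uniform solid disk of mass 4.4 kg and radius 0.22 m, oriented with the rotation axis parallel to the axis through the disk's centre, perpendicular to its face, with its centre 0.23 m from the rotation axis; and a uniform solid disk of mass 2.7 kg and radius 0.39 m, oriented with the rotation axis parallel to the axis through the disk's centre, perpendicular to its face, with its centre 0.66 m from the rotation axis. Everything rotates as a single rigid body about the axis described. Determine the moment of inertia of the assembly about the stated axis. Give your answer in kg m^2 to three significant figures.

1.72

Solid disk: I_cm = (1/2)MR² = (1/2)(4.4)(0.22)² = 0.10648 kg m^2; centre at d = 0.23 m, so I = I_cm + Md² gives I = 0.10648 + (4.4)(0.23)² = 0.33924 kg m^2.
Solid disk: I_cm = (1/2)MR² = (1/2)(2.7)(0.39)² = 0.20534 kg m^2; centre at d = 0.66 m, so I = I_cm + Md² gives I = 0.20534 + (2.7)(0.66)² = 1.3815 kg m^2.
Total I = 0.33924 + 1.3815 = 1.7207 kg m^2.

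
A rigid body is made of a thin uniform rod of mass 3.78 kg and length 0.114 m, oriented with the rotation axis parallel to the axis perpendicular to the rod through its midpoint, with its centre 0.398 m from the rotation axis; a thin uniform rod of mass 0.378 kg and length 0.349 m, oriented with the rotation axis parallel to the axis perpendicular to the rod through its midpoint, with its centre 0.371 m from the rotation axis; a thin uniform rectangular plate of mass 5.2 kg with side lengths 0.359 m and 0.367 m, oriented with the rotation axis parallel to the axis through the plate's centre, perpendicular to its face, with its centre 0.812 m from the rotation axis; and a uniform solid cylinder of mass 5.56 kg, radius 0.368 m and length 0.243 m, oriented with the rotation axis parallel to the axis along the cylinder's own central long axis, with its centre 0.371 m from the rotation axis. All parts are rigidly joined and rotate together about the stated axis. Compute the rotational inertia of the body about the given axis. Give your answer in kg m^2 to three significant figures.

5.34

Thin rod: I_cm = (1/12)ML² = (1/12)(3.78)(0.114)² = 0.0040937 kg m^2; centre at d = 0.398 m, so I = I_cm + Md² gives I = 0.0040937 + (3.78)(0.398)² = 0.60286 kg m^2.
Thin rod: I_cm = (1/12)ML² = (1/12)(0.378)(0.349)² = 0.0038367 kg m^2; centre at d = 0.371 m, so I = I_cm + Md² gives I = 0.0038367 + (0.378)(0.371)² = 0.055865 kg m^2.
Rectangular plate: I_cm = (1/12)M(a²+b²) = (1/12)(5.2)[(0.359)² + (0.367)²] = 0.11421 kg m^2; centre at d = 0.812 m, so I = I_cm + Md² gives I = 0.11421 + (5.2)(0.812)² = 3.5428 kg m^2.
Solid cylinder: I_cm = (1/2)MR² = (1/2)(5.56)(0.368)² = 0.37648 kg m^2; centre at d = 0.371 m, so I = I_cm + Md² gives I = 0.37648 + (5.56)(0.371)² = 1.1418 kg m^2.
Total I = 0.60286 + 0.055865 + 3.5428 + 1.1418 = 5.3433 kg m^2.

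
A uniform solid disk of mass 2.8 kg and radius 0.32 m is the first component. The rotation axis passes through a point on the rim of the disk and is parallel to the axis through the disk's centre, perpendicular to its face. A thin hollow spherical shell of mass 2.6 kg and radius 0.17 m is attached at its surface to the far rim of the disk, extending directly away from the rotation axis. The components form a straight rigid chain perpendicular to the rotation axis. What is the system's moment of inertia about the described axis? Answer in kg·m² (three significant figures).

2.19

Solid disk: I_cm = (1/2)MR² = (1/2)(2.8)(0.32)² = 0.14336 kg·m²; centre at d = 0.32 m, so the parallel axis theorem gives I = 0.14336 + (2.8)(0.32)² = 0.43008 kg·m².
Spherical shell: I_cm = (2/3)MR² = (2/3)(2.6)(0.17)² = 0.050093 kg·m²; centre at d = 0.32 + 0.32 + 0.17 = 0.81 m, so the parallel axis theorem gives I = 0.050093 + (2.6)(0.81)² = 1.756 kg·m².
Total I = 0.43008 + 1.756 = 2.186 kg·m².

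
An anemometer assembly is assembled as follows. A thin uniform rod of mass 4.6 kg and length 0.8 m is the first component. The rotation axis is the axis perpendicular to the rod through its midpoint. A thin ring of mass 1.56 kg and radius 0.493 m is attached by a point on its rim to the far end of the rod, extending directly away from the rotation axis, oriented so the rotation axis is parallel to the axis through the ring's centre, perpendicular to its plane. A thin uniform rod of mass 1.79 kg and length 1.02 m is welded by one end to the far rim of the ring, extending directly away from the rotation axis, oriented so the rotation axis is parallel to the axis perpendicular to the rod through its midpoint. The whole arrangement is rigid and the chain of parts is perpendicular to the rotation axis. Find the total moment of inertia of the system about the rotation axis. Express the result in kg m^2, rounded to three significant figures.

8.46

Thin rod: I_cm = (1/12)ML² = (1/12)(4.6)(0.8)² = 0.24533 kg m^2; axis through the centre, so I = 0.24533 kg m^2.
Thin ring: I_cm = MR² = (1.56)(0.493)² = 0.37916 kg m^2; centre at d = 0.4 + 0.493 = 0.893 m, so the parallel axis theorem gives I = 0.37916 + (1.56)(0.893)² = 1.6232 kg m^2.
Thin rod: I_cm = (1/12)ML² = (1/12)(1.79)(1.02)² = 0.15519 kg m^2; centre at d = 0.4 + 0.493 + 0.493 + 0.51 = 1.896 m, so the parallel axis theorem gives I = 0.15519 + (1.79)(1.896)² = 6.5899 kg m^2.
Total I = 0.24533 + 1.6232 + 6.5899 = 8.4584 kg m^2.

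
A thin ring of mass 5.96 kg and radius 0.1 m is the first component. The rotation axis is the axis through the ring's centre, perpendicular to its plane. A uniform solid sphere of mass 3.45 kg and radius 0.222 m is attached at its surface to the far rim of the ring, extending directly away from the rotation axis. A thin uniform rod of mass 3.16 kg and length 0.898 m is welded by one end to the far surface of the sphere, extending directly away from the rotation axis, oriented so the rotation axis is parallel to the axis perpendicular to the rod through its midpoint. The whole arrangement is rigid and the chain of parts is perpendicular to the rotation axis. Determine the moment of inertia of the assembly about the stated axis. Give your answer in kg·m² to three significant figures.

3.81

Thin ring: I_cm = MR² = (5.96)(0.1)² = 0.0596 kg·m²; axis through the centre, so I = 0.0596 kg·m².
Solid sphere: I_cm = (2/5)MR² = (2/5)(3.45)(0.222)² = 0.068012 kg·m²; centre at d = 0.1 + 0.222 = 0.322 m, so I = I_cm + Md² gives I = 0.068012 + (3.45)(0.322)² = 0.42572 kg·m².
Thin rod: I_cm = (1/12)ML² = (1/12)(3.16)(0.898)² = 0.21235 kg·m²; centre at d = 0.1 + 0.222 + 0.222 + 0.449 = 0.993 m, so I = I_cm + Md² gives I = 0.21235 + (3.16)(0.993)² = 3.3283 kg·m².
Total I = 0.0596 + 0.42572 + 3.3283 = 3.8136 kg·m².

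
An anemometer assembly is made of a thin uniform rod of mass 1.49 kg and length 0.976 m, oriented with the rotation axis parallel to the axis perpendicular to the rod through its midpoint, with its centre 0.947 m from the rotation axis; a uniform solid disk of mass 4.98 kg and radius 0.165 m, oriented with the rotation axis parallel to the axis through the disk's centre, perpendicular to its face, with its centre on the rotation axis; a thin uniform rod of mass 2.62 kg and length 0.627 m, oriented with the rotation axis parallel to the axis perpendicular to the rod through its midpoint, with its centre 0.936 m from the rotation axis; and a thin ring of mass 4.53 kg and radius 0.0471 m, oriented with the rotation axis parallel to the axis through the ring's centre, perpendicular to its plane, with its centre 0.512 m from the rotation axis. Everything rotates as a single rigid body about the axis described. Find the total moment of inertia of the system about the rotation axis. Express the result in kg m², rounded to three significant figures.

5.10

Thin rod: I_cm = (1/12)ML² = (1/12)(1.49)(0.976)² = 0.11828 kg m²; centre at d = 0.947 m, so I = I_cm + Md² gives I = 0.11828 + (1.49)(0.947)² = 1.4545 kg m².
Solid disk: I_cm = (1/2)MR² = (1/2)(4.98)(0.165)² = 0.06779 kg m²; axis through the centre, so I = 0.06779 kg m².
Thin rod: I_cm = (1/12)ML² = (1/12)(2.62)(0.627)² = 0.085833 kg m²; centre at d = 0.936 m, so I = I_cm + Md² gives I = 0.085833 + (2.62)(0.936)² = 2.3812 kg m².
Thin ring: I_cm = MR² = (4.53)(0.0471)² = 0.010049 kg m²; centre at d = 0.512 m, so I = I_cm + Md² gives I = 0.010049 + (4.53)(0.512)² = 1.1976 kg m².
Total I = 1.4545 + 0.06779 + 2.3812 + 1.1976 = 5.1011 kg m².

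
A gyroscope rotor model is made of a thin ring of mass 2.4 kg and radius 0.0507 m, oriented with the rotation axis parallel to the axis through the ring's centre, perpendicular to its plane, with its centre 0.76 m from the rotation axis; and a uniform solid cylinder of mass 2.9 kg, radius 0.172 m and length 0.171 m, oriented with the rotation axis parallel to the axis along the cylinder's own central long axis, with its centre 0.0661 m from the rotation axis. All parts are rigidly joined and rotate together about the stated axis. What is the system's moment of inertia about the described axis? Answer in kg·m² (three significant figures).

Thin ring: I_cm = MR² = (2.4)(0.0507)² = 0.0061692 kg·m²; centre at d = 0.76 m, so the parallel axis theorem gives I = 0.0061692 + (2.4)(0.76)² = 1.3924 kg·m².
Solid cylinder: I_cm = (1/2)MR² = (1/2)(2.9)(0.172)² = 0.042897 kg·m²; centre at d = 0.0661 m, so the parallel axis theorem gives I = 0.042897 + (2.9)(0.0661)² = 0.055568 kg·m².
Total I = 1.3924 + 0.055568 = 1.448 kg·m².

1.45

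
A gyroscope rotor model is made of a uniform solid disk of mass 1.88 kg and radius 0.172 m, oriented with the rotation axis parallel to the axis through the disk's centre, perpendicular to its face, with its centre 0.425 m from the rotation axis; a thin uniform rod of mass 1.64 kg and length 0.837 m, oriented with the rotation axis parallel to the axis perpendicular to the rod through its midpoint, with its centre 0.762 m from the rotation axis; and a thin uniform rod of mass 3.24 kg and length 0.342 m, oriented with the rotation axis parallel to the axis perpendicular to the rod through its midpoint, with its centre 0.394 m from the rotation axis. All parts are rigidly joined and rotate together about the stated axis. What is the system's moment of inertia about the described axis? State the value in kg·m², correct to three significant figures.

1.95

Solid disk: I_cm = (1/2)MR² = (1/2)(1.88)(0.172)² = 0.027809 kg·m²; centre at d = 0.425 m, so the parallel axis theorem gives I = 0.027809 + (1.88)(0.425)² = 0.36738 kg·m².
Thin rod: I_cm = (1/12)ML² = (1/12)(1.64)(0.837)² = 0.095744 kg·m²; centre at d = 0.762 m, so the parallel axis theorem gives I = 0.095744 + (1.64)(0.762)² = 1.048 kg·m².
Thin rod: I_cm = (1/12)ML² = (1/12)(3.24)(0.342)² = 0.03158 kg·m²; centre at d = 0.394 m, so the parallel axis theorem gives I = 0.03158 + (3.24)(0.394)² = 0.53454 kg·m².
Total I = 0.36738 + 1.048 + 0.53454 = 1.9499 kg·m².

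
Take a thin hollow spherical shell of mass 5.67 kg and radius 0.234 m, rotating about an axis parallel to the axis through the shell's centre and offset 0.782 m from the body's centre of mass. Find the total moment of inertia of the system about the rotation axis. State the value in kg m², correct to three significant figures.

3.67

I_cm = (2/3)MR² = (2/3)(5.67)(0.234)² = 0.20698 kg m²; centre at d = 0.782 m, so the parallel axis theorem gives I = 0.20698 + (5.67)(0.782)² = 3.6743 kg m².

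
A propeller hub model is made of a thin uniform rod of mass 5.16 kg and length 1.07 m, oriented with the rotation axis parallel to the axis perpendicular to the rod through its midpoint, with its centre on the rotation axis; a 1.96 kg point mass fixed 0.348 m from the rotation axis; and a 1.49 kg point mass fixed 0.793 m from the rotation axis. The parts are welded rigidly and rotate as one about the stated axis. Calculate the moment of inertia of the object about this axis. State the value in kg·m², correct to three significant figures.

1.67

Thin rod: I_cm = (1/12)ML² = (1/12)(5.16)(1.07)² = 0.49231 kg·m²; axis through the centre, so I = 0.49231 kg·m².
Point mass: I_cm = 0; centre at d = 0.348 m, so I = I_cm + Md² gives I = 0 + (1.96)(0.348)² = 0.23736 kg·m².
Point mass: I_cm = 0; centre at d = 0.793 m, so I = I_cm + Md² gives I = 0 + (1.49)(0.793)² = 0.93699 kg·m².
Total I = 0.49231 + 0.23736 + 0.93699 = 1.6667 kg·m².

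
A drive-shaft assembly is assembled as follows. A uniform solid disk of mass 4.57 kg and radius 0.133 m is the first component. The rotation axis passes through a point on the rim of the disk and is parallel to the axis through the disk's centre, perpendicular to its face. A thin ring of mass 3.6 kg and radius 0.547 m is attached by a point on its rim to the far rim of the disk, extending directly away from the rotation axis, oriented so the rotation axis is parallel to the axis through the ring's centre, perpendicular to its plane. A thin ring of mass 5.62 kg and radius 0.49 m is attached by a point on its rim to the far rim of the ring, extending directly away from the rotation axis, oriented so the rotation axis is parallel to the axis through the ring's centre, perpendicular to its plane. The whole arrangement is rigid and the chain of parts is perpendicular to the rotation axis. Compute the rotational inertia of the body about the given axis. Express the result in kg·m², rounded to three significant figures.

Solid disk: I_cm = (1/2)MR² = (1/2)(4.57)(0.133)² = 0.040419 kg·m²; centre at d = 0.133 m, so I = I_cm + Md² gives I = 0.040419 + (4.57)(0.133)² = 0.12126 kg·m².
Thin ring: I_cm = MR² = (3.6)(0.547)² = 1.0772 kg·m²; centre at d = 0.133 + 0.133 + 0.547 = 0.813 m, so I = I_cm + Md² gives I = 1.0772 + (3.6)(0.813)² = 3.4566 kg·m².
Thin ring: I_cm = MR² = (5.62)(0.49)² = 1.3494 kg·m²; centre at d = 0.133 + 0.133 + 0.547 + 0.547 + 0.49 = 1.85 m, so I = I_cm + Md² gives I = 1.3494 + (5.62)(1.85)² = 20.584 kg·m².
Total I = 0.12126 + 3.4566 + 20.584 = 24.162 kg·m².

24.2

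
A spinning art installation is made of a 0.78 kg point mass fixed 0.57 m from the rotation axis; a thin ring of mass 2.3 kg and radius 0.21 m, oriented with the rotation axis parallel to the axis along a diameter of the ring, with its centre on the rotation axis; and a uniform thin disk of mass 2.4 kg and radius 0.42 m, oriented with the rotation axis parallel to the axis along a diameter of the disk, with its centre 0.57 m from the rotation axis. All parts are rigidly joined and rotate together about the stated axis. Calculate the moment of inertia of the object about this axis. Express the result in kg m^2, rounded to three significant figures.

Point mass: I_cm = 0; centre at d = 0.57 m, so I = I_cm + Md² gives I = 0 + (0.78)(0.57)² = 0.25342 kg m^2.
Thin ring: I_cm = (1/2)MR² = (1/2)(2.3)(0.21)² = 0.050715 kg m^2; axis through the centre, so I = 0.050715 kg m^2.
Thin disk: I_cm = (1/4)MR² = (1/4)(2.4)(0.42)² = 0.10584 kg m^2; centre at d = 0.57 m, so I = I_cm + Md² gives I = 0.10584 + (2.4)(0.57)² = 0.8856 kg m^2.
Total I = 0.25342 + 0.050715 + 0.8856 = 1.1897 kg m^2.

1.19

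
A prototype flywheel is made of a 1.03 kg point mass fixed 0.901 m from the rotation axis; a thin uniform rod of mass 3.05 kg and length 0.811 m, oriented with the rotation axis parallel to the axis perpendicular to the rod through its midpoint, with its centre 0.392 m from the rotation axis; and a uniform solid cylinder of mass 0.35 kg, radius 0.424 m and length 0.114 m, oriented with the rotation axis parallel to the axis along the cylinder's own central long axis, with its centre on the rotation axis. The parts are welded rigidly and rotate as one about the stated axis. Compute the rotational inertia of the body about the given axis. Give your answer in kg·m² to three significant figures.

Point mass: I_cm = 0; centre at d = 0.901 m, so I = I_cm + Md² gives I = 0 + (1.03)(0.901)² = 0.83616 kg·m².
Thin rod: I_cm = (1/12)ML² = (1/12)(3.05)(0.811)² = 0.16717 kg·m²; centre at d = 0.392 m, so I = I_cm + Md² gives I = 0.16717 + (3.05)(0.392)² = 0.63585 kg·m².
Solid cylinder: I_cm = (1/2)MR² = (1/2)(0.35)(0.424)² = 0.031461 kg·m²; axis through the centre, so I = 0.031461 kg·m².
Total I = 0.83616 + 0.63585 + 0.031461 = 1.5035 kg·m².

1.50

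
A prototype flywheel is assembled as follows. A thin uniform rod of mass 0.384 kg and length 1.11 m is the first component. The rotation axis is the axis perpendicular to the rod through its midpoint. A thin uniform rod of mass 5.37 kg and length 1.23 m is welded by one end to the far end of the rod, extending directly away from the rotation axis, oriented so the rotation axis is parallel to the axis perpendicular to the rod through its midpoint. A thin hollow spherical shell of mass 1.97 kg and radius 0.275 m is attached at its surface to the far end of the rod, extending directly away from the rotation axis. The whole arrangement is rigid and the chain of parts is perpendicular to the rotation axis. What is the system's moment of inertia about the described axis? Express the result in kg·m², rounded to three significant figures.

Thin rod: I_cm = (1/12)ML² = (1/12)(0.384)(1.11)² = 0.039427 kg·m²; axis through the centre, so I = 0.039427 kg·m².
Thin rod: I_cm = (1/12)ML² = (1/12)(5.37)(1.23)² = 0.67702 kg·m²; centre at d = 0.555 + 0.615 = 1.17 m, so the parallel axis theorem gives I = 0.67702 + (5.37)(1.17)² = 8.028 kg·m².
Spherical shell: I_cm = (2/3)MR² = (2/3)(1.97)(0.275)² = 0.099321 kg·m²; centre at d = 0.555 + 0.615 + 0.615 + 0.275 = 2.06 m, so the parallel axis theorem gives I = 0.099321 + (1.97)(2.06)² = 8.4592 kg·m².
Total I = 0.039427 + 8.028 + 8.4592 = 16.527 kg·m².

16.5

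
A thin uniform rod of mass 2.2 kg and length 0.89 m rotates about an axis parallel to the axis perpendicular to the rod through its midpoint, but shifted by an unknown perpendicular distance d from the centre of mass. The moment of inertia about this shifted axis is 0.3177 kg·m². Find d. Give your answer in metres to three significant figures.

About the centre-of-mass axis, I_cm = (1/12)ML² = (1/12)(2.2)(0.89)² = 0.14522 kg·m².
Parallel axis theorem: I = I_cm + Md², so Md² = 0.3177 − 0.14522 = 0.17248 kg·m².
d = √(0.17248 / 2.2) = 0.28 m.

0.280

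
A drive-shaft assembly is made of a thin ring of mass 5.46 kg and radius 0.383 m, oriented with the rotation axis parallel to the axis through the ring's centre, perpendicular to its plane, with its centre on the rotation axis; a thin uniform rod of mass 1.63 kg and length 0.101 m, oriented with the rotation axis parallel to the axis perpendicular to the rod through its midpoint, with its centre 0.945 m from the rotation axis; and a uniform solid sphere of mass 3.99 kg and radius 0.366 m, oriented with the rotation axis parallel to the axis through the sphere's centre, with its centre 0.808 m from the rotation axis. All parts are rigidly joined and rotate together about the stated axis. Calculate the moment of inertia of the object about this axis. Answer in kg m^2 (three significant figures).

5.08

Thin ring: I_cm = MR² = (5.46)(0.383)² = 0.80092 kg m^2; axis through the centre, so I = 0.80092 kg m^2.
Thin rod: I_cm = (1/12)ML² = (1/12)(1.63)(0.101)² = 0.0013856 kg m^2; centre at d = 0.945 m, so I = I_cm + Md² gives I = 0.0013856 + (1.63)(0.945)² = 1.457 kg m^2.
Solid sphere: I_cm = (2/5)MR² = (2/5)(3.99)(0.366)² = 0.21379 kg m^2; centre at d = 0.808 m, so I = I_cm + Md² gives I = 0.21379 + (3.99)(0.808)² = 2.8187 kg m^2.
Total I = 0.80092 + 1.457 + 2.8187 = 5.0767 kg m^2.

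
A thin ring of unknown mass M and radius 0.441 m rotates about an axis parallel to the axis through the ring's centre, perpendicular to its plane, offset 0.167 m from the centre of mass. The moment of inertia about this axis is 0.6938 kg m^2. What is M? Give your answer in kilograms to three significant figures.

3.12

I = I_cm + Md² = MR² + Md² = M·[1·(0.441)² + (0.167)²] = M·0.22237.
So M = 0.6938 / 0.22237 = 3.12 kg.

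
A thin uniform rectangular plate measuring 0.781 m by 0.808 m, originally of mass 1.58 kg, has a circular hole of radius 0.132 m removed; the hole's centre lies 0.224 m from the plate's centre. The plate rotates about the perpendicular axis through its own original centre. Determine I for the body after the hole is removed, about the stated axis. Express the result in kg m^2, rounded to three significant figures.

0.158

Unpierced body about its centre: I₀ = (1/12)M(a²+b²) = (1/12)(1.58)[(0.781)² + (0.808)²] = 0.16627 kg m^2.
The removed disk has mass m = M·πr²/(ab) = (1.58)·π(0.132)²/(0.781·0.808) = 0.13705 kg (same uniform areal density).
Its moment of inertia about the rotation axis (parallel-axis theorem): I_hole = (1/2)mr² + md² = (1/2)(0.13705)(0.132)² + (0.13705)(0.224)² = 0.0080708 kg m^2.
Treating the hole as negative mass, I = I₀ − I_hole = 0.16627 − 0.0080708 = 0.1582 kg m^2.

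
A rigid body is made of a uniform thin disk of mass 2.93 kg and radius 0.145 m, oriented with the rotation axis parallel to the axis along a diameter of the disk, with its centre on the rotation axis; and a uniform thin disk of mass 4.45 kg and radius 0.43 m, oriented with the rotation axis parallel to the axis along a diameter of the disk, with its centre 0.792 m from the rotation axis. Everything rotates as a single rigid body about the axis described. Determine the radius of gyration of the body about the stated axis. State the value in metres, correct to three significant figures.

0.639

Thin disk: I_cm = (1/4)MR² = (1/4)(2.93)(0.145)² = 0.015401 kg m²; axis through the centre, so I = 0.015401 kg m².
Thin disk: I_cm = (1/4)MR² = (1/4)(4.45)(0.43)² = 0.2057 kg m²; centre at d = 0.792 m, so I = I_cm + Md² gives I = 0.2057 + (4.45)(0.792)² = 2.997 kg m².
Total I = 3.0124 kg m²; total mass M = 7.38 kg.
k = √(I/M) = √(3.0124/7.38) = 0.6389 m.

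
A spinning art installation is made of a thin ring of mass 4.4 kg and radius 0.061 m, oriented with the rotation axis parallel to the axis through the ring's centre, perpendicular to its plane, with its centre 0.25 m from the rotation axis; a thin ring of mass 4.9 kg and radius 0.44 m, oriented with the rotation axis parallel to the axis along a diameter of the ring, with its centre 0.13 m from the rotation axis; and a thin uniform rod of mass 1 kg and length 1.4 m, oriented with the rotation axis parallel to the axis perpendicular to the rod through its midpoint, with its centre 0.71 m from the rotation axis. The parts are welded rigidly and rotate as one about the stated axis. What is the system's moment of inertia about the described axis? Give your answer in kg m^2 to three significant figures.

1.52

Thin ring: I_cm = MR² = (4.4)(0.061)² = 0.016372 kg m^2; centre at d = 0.25 m, so the parallel axis theorem gives I = 0.016372 + (4.4)(0.25)² = 0.29137 kg m^2.
Thin ring: I_cm = (1/2)MR² = (1/2)(4.9)(0.44)² = 0.47432 kg m^2; centre at d = 0.13 m, so the parallel axis theorem gives I = 0.47432 + (4.9)(0.13)² = 0.55713 kg m^2.
Thin rod: I_cm = (1/12)ML² = (1/12)(1)(1.4)² = 0.16333 kg m^2; centre at d = 0.71 m, so the parallel axis theorem gives I = 0.16333 + (1)(0.71)² = 0.66743 kg m^2.
Total I = 0.29137 + 0.55713 + 0.66743 = 1.5159 kg m^2.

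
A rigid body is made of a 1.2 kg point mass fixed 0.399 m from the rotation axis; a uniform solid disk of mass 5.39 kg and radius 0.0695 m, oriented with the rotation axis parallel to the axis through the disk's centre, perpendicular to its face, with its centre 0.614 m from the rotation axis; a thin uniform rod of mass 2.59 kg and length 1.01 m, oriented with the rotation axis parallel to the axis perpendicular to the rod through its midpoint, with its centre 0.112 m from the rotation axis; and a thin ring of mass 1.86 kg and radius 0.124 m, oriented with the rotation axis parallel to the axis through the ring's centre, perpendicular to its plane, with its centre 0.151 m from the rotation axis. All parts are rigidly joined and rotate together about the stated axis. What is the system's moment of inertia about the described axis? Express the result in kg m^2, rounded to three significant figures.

Point mass: I_cm = 0; centre at d = 0.399 m, so the parallel axis theorem gives I = 0 + (1.2)(0.399)² = 0.19104 kg m^2.
Solid disk: I_cm = (1/2)MR² = (1/2)(5.39)(0.0695)² = 0.013018 kg m^2; centre at d = 0.614 m, so the parallel axis theorem gives I = 0.013018 + (5.39)(0.614)² = 2.045 kg m^2.
Thin rod: I_cm = (1/12)ML² = (1/12)(2.59)(1.01)² = 0.22017 kg m^2; centre at d = 0.112 m, so the parallel axis theorem gives I = 0.22017 + (2.59)(0.112)² = 0.25266 kg m^2.
Thin ring: I_cm = MR² = (1.86)(0.124)² = 0.028599 kg m^2; centre at d = 0.151 m, so the parallel axis theorem gives I = 0.028599 + (1.86)(0.151)² = 0.071009 kg m^2.
Total I = 0.19104 + 2.045 + 0.25266 + 0.071009 = 2.5597 kg m^2.

2.56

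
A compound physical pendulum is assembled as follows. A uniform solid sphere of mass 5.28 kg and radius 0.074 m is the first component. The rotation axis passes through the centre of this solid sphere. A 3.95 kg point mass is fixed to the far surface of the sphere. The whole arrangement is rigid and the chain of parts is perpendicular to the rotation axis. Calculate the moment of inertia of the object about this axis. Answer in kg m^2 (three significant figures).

Solid sphere: I_cm = (2/5)MR² = (2/5)(5.28)(0.074)² = 0.011565 kg m^2; axis through the centre, so I = 0.011565 kg m^2.
Point mass: I_cm = 0; centre at d = 0.074 m, so the parallel axis theorem gives I = 0 + (3.95)(0.074)² = 0.02163 kg m^2.
Total I = 0.011565 + 0.02163 = 0.033196 kg m^2.

0.0332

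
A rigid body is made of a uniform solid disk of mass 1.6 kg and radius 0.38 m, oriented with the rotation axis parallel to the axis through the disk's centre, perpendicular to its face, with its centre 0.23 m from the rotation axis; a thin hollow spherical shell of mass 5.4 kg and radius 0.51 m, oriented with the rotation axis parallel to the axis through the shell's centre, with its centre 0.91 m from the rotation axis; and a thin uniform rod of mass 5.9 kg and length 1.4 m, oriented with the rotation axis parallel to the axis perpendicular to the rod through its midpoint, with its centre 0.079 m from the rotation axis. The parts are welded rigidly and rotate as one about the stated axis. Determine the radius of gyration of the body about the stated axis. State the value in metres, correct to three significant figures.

0.716

Solid disk: I_cm = (1/2)MR² = (1/2)(1.6)(0.38)² = 0.11552 kg·m²; centre at d = 0.23 m, so the parallel axis theorem gives I = 0.11552 + (1.6)(0.23)² = 0.20016 kg·m².
Spherical shell: I_cm = (2/3)MR² = (2/3)(5.4)(0.51)² = 0.93636 kg·m²; centre at d = 0.91 m, so the parallel axis theorem gives I = 0.93636 + (5.4)(0.91)² = 5.4081 kg·m².
Thin rod: I_cm = (1/12)ML² = (1/12)(5.9)(1.4)² = 0.96367 kg·m²; centre at d = 0.079 m, so the parallel axis theorem gives I = 0.96367 + (5.9)(0.079)² = 1.0005 kg·m².
Total I = 6.6087 kg·m²; total mass M = 12.9 kg.
k = √(I/M) = √(6.6087/12.9) = 0.71576 m.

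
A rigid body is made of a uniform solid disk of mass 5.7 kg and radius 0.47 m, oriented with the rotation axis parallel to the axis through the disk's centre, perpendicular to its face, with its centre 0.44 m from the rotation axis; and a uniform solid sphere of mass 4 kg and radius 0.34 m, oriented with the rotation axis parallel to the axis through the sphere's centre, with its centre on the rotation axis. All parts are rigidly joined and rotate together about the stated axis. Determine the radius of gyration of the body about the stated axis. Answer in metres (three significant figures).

0.445

Solid disk: I_cm = (1/2)MR² = (1/2)(5.7)(0.47)² = 0.62956 kg m^2; centre at d = 0.44 m, so I = I_cm + Md² gives I = 0.62956 + (5.7)(0.44)² = 1.7331 kg m^2.
Solid sphere: I_cm = (2/5)MR² = (2/5)(4)(0.34)² = 0.18496 kg m^2; axis through the centre, so I = 0.18496 kg m^2.
Total I = 1.918 kg m^2; total mass M = 9.7 kg.
k = √(I/M) = √(1.918/9.7) = 0.44468 m.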